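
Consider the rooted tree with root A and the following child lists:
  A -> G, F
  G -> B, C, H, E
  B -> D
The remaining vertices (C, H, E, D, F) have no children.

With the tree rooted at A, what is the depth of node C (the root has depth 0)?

A – G – C — 2 edges.

2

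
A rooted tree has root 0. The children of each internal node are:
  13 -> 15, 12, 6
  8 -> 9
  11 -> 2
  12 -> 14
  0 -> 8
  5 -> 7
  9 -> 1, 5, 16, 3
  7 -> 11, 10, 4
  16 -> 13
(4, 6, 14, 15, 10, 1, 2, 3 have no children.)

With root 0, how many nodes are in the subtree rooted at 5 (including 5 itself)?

6

The subtree rooted at 5 contains: 5, 7, 4, 11, 10, 2 — 6 nodes.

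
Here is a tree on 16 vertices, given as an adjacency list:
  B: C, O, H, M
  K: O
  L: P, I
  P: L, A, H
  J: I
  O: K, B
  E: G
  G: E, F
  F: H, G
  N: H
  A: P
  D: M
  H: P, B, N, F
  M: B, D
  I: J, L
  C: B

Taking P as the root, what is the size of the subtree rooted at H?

The subtree rooted at H contains: H, B, F, N, O, C, M, G, K, D, E — 11 nodes.

11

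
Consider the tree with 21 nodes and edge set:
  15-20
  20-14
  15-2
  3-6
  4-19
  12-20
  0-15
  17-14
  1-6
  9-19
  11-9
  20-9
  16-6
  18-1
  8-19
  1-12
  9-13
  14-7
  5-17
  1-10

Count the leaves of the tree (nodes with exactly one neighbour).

12

Degree-1 nodes: 0, 2, 3, 4, 5, 7, 8, 10, 11, 13, 16, 18 — 12 of them.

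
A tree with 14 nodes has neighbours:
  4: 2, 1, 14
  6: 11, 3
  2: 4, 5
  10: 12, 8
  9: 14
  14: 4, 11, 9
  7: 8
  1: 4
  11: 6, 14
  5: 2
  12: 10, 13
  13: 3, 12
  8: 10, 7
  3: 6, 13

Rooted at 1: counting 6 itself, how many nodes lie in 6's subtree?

7

6's subtree: {6, 3, 13, 12, 10, 8, 7}, size 7.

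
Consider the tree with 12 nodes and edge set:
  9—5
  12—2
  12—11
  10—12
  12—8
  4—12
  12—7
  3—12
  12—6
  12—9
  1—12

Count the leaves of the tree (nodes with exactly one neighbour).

10

The leaves are 1, 2, 3, 4, 5, 6, 7, 8, 10, 11.
That is 10 leaves.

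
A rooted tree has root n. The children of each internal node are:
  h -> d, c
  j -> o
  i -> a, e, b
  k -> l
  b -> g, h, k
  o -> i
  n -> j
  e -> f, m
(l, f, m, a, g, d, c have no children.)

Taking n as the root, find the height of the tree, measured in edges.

The longest root-to-leaf path is n → j → o → i → b → h → d (6 edges).

6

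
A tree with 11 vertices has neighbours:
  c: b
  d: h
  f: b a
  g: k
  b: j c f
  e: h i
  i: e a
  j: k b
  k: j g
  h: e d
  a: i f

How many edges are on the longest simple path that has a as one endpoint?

Distances from a peak at 5, attained at g.
a – f – b – j – k – g

5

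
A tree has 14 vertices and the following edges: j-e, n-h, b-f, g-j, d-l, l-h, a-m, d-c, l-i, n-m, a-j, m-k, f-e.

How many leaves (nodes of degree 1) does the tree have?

Degree-1 nodes: b, c, g, i, k — 5 of them.

5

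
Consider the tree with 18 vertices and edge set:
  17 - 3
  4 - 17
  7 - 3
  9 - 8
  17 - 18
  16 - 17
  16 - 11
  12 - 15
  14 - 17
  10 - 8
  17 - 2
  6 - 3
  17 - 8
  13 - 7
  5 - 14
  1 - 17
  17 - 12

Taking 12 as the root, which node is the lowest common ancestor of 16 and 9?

16's ancestor chain is 16, 17, 12 and 9's is 9, 8, 17, 12; they first meet at 17.

17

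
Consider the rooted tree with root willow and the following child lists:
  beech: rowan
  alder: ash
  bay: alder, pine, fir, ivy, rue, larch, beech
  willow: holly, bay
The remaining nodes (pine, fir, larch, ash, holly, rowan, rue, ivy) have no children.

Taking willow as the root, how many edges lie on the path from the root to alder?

2

Path from willow to alder: willow – bay – alder, which has 2 edges.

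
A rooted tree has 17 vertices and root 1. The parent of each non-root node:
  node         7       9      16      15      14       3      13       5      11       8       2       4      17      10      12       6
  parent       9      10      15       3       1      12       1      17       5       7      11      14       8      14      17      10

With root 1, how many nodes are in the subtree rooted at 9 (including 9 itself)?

9's subtree: {9, 7, 8, 17, 12, 5, 3, 11, 15, 2, 16}, size 11.

11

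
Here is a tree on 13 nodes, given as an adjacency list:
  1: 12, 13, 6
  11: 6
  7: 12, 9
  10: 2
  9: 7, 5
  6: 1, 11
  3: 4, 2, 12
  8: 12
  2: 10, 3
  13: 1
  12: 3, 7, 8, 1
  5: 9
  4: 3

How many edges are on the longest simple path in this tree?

BFS from 11 reaches 5 last, at distance 6; BFS from 5 confirms no node is farther.
Path: 11–6–1–12–7–9–5.

6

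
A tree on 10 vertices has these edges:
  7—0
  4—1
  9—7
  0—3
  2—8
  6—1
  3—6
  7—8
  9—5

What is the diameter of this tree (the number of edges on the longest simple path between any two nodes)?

7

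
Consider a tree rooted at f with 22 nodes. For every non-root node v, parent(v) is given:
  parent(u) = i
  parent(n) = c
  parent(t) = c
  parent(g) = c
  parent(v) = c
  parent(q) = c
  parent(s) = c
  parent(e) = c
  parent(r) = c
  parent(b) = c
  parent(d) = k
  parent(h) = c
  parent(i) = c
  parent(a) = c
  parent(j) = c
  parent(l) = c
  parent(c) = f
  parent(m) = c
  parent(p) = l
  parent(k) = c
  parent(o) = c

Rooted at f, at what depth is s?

Climbing from s to the root: s–c–f. That's 2 steps.

2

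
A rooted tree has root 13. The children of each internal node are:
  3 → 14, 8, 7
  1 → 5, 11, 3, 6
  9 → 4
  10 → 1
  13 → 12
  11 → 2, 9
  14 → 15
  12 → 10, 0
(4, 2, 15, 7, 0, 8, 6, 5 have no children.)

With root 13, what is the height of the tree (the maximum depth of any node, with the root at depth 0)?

6

4 sits deepest: 13 – 12 – 10 – 1 – 11 – 9 – 4 — 6 edges from the root.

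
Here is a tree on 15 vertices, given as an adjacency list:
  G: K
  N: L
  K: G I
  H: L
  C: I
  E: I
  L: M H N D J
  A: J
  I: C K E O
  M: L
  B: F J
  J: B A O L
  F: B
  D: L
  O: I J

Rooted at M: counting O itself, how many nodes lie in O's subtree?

Descendants of O (including itself): O, I, K, C, E, G. That's 6.

6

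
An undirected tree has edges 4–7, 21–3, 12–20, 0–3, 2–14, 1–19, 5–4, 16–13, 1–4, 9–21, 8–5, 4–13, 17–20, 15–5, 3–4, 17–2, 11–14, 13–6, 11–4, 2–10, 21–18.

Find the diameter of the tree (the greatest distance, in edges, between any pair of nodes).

A longest path is 12-20-17-2-14-11-4-3-21-18, with 9 edges.

9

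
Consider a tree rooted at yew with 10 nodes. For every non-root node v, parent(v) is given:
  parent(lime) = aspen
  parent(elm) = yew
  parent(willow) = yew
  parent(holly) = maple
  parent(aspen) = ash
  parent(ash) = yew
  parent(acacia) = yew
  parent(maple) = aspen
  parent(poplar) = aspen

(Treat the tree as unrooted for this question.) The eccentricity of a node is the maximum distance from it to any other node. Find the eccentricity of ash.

3

A farthest node from ash is holly.
The path ash–aspen–maple–holly has 3 edges.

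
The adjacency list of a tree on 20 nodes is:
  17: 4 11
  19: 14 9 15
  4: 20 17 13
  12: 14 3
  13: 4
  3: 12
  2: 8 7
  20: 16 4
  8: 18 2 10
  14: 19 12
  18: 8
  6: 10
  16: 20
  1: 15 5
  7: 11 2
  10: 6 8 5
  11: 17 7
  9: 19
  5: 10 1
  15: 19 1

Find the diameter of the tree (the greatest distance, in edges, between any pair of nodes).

Starting from 3, a farthest node is 16 at distance 15.
One longest path: 3-12-14-19-15-1-5-10-8-2-7-11-17-4-20-16.
So the diameter is 15.

15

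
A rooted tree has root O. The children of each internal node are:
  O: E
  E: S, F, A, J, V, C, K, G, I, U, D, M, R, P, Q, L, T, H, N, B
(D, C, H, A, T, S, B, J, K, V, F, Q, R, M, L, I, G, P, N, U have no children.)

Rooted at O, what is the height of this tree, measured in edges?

The longest root-to-leaf path is O – E – K (2 edges).

2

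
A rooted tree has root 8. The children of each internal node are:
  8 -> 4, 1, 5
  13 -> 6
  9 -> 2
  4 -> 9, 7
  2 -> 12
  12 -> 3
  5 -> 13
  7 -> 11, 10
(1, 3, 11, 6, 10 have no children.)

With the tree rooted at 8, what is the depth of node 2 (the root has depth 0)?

Climbing from 2 to the root: 2 → 9 → 4 → 8. That's 3 steps.

3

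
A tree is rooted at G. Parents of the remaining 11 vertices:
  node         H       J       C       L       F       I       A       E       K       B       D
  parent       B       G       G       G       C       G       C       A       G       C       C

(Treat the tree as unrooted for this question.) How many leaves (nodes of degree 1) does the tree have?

Exactly 8 nodes have a single neighbour: D, E, F, H, I, J, K, L.

8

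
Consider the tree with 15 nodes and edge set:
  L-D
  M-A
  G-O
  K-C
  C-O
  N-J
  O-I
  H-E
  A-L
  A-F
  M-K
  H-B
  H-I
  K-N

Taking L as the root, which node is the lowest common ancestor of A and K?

A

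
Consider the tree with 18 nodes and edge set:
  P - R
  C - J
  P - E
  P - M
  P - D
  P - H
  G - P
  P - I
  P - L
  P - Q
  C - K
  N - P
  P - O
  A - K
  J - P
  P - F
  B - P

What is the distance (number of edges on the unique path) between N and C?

Walking from N: N – P – J – C. Length 3.

3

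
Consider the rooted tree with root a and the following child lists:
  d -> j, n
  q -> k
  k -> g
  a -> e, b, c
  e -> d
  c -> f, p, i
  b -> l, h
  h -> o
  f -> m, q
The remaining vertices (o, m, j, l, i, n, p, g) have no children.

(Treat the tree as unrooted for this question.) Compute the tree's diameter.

8

Starting from o, a farthest node is g at distance 8.
One longest path: o – h – b – a – c – f – q – k – g.
So the diameter is 8.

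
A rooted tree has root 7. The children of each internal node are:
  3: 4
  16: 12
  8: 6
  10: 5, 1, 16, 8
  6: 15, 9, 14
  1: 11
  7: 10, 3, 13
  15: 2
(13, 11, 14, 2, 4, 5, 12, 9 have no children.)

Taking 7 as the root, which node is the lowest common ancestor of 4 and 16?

4's ancestor chain is 4, 3, 7 and 16's is 16, 10, 7; they first meet at 7.

7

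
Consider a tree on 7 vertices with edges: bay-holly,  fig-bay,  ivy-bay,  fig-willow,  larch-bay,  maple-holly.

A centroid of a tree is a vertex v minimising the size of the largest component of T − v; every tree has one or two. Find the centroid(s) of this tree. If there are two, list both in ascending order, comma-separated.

Delete bay: the remaining components have sizes 2, 2, 1, 1. Max 2 ≤ 3, so bay is a centroid.
No neighbour of bay does as well, so bay is the unique centroid.

bay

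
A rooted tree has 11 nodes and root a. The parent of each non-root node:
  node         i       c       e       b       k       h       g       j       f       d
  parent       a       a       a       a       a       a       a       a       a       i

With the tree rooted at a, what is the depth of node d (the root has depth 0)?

a → i → d — 2 edges.

2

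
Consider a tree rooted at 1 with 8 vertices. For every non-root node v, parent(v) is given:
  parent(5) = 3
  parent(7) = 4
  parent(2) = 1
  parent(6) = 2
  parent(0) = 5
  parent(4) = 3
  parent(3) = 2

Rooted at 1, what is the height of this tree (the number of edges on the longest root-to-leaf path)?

4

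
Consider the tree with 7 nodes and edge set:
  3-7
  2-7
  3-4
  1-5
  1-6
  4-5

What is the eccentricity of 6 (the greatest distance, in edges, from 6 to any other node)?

Distances from 6 peak at 6, attained at 2.
6–1–5–4–3–7–2

6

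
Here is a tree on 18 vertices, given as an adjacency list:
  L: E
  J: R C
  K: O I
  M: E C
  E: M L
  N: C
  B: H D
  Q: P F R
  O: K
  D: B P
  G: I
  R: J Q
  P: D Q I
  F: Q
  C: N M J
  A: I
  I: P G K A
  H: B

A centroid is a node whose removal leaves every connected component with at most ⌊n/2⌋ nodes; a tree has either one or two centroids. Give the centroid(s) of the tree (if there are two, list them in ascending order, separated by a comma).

Delete P: the remaining components have sizes 9, 5, 3. Max 9 ≤ 9, so P is a centroid.
Q is adjacent to P and is also a centroid (the largest component after removing it is likewise 9).

P, Q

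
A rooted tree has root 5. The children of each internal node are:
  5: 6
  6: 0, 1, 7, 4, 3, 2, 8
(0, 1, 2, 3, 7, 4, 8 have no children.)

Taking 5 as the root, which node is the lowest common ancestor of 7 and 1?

6

7's ancestor chain is 7, 6, 5 and 1's is 1, 6, 5; they first meet at 6.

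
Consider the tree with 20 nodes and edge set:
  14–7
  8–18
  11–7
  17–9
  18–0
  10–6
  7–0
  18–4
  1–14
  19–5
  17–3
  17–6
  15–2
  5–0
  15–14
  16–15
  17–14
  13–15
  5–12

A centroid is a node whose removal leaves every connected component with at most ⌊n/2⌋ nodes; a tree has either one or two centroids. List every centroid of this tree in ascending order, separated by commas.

14

If 14 is removed the pieces have sizes 9, 5, 4, 1, all ≤ ⌊20/2⌋ = 10.
No neighbour of 14 does as well, so 14 is the unique centroid.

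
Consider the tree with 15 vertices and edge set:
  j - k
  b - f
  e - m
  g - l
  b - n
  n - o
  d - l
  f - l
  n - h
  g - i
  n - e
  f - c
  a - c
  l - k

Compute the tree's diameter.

Starting from m, a farthest node is j at distance 7.
One longest path: m–e–n–b–f–l–k–j.
So the diameter is 7.

7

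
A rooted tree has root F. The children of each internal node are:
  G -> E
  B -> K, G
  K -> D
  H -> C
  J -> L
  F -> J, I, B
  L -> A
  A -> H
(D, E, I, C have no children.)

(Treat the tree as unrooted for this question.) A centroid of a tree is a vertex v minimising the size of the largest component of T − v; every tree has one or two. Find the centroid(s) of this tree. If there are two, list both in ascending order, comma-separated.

Removing F splits the tree into components of sizes 5, 5, 1; the largest is 5 ≤ ⌊12/2⌋ = 6.
Every other node leaves some component of size > 6, so the centroid is unique.

F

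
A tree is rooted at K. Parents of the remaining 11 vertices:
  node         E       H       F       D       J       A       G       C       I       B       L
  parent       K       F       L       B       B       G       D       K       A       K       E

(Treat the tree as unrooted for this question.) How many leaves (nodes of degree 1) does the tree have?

4

Exactly 4 nodes have a single neighbour: C, H, I, J.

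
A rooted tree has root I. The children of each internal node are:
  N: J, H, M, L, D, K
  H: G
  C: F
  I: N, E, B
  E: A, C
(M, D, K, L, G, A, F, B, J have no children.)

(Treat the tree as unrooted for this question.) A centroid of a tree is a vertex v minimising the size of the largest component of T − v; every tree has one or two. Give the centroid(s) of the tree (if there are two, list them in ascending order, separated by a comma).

If N is removed the pieces have sizes 6, 2, 1, 1, 1, 1, 1, all ≤ ⌊14/2⌋ = 7.
No neighbour of N does as well, so N is the unique centroid.

N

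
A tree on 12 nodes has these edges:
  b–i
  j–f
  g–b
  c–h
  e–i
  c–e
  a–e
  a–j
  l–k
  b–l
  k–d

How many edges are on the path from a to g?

Walking from a: a – e – i – b – g. Length 4.

4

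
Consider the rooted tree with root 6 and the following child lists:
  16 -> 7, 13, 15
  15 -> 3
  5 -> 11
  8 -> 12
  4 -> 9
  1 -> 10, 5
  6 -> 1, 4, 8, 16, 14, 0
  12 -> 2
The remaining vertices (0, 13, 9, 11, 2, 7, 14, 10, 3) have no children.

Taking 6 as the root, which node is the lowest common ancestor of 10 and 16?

6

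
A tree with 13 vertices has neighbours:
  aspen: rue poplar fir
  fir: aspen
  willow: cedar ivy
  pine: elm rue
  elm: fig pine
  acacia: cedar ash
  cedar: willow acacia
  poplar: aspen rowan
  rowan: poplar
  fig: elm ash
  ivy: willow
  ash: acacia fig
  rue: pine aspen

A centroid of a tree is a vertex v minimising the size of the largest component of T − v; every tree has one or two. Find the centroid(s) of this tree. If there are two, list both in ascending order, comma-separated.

elm

If elm is removed the pieces have sizes 6, 6, all ≤ ⌊13/2⌋ = 6.
Every other node leaves some component of size > 6, so the centroid is unique.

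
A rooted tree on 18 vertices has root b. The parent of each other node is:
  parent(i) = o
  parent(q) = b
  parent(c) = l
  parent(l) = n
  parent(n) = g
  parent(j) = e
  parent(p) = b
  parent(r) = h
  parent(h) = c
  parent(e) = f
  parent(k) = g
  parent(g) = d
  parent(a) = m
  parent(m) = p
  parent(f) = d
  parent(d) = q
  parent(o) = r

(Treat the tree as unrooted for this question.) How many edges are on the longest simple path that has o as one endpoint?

12

The node farthest from o is a, via o-r-h-c-l-n-g-d-q-b-p-m-a — 12 edges.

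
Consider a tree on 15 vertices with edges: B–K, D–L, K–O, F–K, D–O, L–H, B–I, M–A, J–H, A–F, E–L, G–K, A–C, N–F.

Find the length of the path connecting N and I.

4

N - F - K - B - I: 4 edges.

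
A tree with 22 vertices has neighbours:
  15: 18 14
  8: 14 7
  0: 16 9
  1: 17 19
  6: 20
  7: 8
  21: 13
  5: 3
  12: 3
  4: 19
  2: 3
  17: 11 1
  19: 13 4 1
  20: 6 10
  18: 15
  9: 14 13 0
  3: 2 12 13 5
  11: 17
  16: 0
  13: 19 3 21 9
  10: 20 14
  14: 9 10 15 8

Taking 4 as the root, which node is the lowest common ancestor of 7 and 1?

Path 7→root: 7 8 14 9 13 19 4; path 1→root: 1 19 4.
First common node: 19.

19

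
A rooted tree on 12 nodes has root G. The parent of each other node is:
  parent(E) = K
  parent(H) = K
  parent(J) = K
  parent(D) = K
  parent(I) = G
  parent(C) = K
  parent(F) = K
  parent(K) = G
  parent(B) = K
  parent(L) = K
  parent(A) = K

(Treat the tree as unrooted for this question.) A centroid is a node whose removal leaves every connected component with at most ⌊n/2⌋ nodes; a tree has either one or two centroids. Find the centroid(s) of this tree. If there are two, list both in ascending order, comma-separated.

If K is removed the pieces have sizes 2, 1, 1, 1, 1, 1, 1, 1, 1, 1, all ≤ ⌊12/2⌋ = 6.
Every other node leaves some component of size > 6, so the centroid is unique.

K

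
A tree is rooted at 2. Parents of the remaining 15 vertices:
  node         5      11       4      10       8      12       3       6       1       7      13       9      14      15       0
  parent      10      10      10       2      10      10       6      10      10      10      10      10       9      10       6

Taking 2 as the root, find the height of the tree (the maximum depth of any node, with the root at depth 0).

The longest root-to-leaf path is 2 → 10 → 6 → 0 (3 edges).

3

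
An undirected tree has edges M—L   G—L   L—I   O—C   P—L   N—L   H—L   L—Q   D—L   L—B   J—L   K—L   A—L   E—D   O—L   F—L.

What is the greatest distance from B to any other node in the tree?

A farthest node from B is C (E also at distance 3).
The path B – L – O – C has 3 edges.

3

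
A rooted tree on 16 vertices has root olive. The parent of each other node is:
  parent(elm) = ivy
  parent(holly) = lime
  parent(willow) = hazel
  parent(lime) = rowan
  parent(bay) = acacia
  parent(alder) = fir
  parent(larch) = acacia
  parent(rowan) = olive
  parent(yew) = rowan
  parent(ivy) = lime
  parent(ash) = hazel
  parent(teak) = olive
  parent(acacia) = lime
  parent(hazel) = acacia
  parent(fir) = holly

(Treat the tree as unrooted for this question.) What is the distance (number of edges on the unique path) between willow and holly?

4

willow–hazel–acacia–lime–holly: 4 edges.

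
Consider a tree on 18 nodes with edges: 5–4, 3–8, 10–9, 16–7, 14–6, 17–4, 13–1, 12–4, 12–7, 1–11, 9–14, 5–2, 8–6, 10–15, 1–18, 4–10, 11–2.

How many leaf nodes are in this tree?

6

The leaves are 3, 13, 15, 16, 17, 18.
That is 6 leaves.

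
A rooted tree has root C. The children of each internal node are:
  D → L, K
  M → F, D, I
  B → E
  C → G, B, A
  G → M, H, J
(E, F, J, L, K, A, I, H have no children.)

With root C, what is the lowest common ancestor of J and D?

G

Ancestors of J (toward the root): J, G, C.
Ancestors of D: D, M, G, C.
The deepest node appearing in both lists is G.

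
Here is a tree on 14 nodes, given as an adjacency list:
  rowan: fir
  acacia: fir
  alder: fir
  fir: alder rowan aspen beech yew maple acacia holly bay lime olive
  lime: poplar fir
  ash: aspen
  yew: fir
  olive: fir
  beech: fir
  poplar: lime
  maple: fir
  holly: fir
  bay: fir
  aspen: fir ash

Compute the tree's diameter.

4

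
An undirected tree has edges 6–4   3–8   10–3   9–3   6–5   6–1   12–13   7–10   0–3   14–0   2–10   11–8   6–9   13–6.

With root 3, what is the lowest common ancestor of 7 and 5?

7's ancestor chain is 7, 10, 3 and 5's is 5, 6, 9, 3; they first meet at 3.

3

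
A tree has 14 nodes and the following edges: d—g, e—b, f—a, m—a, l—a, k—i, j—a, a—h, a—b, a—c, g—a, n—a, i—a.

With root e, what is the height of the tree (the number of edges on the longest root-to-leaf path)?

4

k sits deepest: e-b-a-i-k — 4 edges from the root.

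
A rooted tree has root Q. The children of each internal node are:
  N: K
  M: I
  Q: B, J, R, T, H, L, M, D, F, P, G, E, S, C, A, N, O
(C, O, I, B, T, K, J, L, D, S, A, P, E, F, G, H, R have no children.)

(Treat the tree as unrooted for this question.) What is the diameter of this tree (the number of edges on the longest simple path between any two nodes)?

A longest path is K - N - Q - M - I, with 4 edges.

4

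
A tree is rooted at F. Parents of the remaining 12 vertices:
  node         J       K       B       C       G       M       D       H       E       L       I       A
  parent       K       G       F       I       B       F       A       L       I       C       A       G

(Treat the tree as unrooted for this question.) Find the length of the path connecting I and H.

3

I–C–L–H: 3 edges.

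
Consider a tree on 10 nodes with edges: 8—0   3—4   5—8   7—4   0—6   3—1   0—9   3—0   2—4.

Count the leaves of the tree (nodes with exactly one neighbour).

6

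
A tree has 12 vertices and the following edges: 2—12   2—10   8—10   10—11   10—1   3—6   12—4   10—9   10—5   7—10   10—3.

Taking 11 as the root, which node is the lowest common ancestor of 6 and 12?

10

Ancestors of 6 (toward the root): 6, 3, 10, 11.
Ancestors of 12: 12, 2, 10, 11.
The deepest node appearing in both lists is 10.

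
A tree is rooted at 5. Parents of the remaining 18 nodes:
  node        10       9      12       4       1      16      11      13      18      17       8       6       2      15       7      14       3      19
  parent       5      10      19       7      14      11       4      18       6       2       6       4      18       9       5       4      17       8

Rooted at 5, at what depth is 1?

4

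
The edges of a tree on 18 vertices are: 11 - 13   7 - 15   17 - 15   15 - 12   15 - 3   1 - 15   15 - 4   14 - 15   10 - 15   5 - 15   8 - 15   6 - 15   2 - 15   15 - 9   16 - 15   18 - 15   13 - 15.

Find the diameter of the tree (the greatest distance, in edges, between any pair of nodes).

BFS from 11 reaches 1 last, at distance 3; BFS from 1 confirms no node is farther.
Path: 11-13-15-1.

3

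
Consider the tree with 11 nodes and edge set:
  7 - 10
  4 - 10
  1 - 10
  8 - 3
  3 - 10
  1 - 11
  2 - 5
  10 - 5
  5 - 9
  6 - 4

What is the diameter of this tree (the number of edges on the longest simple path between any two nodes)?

Starting from 6, a farthest node is 11 at distance 4.
One longest path: 6-4-10-1-11.
So the diameter is 4.

4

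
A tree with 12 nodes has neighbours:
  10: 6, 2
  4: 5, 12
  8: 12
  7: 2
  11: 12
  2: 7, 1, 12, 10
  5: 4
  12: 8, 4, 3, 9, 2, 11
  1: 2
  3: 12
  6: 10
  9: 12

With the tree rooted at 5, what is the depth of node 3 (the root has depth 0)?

3

Climbing from 3 to the root: 3–12–4–5. That's 3 steps.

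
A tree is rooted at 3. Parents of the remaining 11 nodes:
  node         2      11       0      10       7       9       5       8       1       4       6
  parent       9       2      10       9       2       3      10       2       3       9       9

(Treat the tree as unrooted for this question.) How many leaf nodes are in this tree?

8

Degree-1 nodes: 0, 1, 4, 5, 6, 7, 8, 11 — 8 of them.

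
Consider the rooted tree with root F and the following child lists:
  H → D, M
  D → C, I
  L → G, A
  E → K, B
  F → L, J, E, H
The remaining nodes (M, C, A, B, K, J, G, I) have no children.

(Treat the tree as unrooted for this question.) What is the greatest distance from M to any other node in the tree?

4

The node farthest from M is G (B, K, A also at distance 4), via M-H-F-L-G — 4 edges.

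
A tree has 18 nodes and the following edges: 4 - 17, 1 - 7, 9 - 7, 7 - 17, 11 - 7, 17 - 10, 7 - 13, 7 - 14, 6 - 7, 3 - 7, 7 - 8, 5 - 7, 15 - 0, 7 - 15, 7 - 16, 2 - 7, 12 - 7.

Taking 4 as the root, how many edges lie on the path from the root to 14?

4–17–7–14 — 3 edges.

3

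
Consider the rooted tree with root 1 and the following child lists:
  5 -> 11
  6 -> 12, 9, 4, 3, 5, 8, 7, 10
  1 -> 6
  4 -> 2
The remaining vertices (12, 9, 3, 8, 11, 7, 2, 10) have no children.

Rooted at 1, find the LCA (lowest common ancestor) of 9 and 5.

6

Ancestors of 9 (toward the root): 9, 6, 1.
Ancestors of 5: 5, 6, 1.
The deepest node appearing in both lists is 6.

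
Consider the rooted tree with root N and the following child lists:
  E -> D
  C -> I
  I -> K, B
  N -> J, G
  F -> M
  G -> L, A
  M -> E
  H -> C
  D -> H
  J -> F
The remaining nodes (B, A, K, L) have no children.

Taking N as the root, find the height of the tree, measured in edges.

9

A deepest node is K, reached by N-J-F-M-E-D-H-C-I-K.
That path has 9 edges, so the height is 9.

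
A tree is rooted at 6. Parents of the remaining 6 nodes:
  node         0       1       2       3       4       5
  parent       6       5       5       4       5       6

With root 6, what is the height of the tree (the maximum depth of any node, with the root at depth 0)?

3 sits deepest: 6 – 5 – 4 – 3 — 3 edges from the root.

3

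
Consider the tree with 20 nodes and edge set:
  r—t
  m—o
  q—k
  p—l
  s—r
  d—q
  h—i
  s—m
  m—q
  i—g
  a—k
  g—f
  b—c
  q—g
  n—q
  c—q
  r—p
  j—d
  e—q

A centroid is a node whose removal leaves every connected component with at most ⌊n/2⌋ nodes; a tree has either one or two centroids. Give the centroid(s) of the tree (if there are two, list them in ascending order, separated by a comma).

q

Delete q: the remaining components have sizes 7, 4, 2, 2, 2, 1, 1. Max 7 ≤ 10, so q is a centroid.
Every other node leaves some component of size > 10, so the centroid is unique.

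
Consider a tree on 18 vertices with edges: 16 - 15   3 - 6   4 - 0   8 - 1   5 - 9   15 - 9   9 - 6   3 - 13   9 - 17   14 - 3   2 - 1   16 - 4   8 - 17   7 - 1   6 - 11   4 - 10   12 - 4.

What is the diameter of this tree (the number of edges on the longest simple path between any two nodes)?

A longest path is 7 - 1 - 8 - 17 - 9 - 15 - 16 - 4 - 0, with 8 edges.

8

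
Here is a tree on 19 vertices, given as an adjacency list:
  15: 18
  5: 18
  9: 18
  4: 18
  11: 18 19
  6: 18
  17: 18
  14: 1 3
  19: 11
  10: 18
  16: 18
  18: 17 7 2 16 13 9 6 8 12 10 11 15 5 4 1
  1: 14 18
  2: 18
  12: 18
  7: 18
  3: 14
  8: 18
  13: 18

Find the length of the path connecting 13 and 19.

3

The path is 13 - 18 - 11 - 19, which has 3 edges.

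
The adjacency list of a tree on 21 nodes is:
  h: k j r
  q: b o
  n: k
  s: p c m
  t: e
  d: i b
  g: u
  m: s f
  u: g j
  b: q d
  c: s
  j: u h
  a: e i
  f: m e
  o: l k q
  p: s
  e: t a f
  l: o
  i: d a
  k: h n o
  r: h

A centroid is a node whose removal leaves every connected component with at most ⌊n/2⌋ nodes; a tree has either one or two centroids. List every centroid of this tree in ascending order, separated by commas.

Removing b splits the tree into components of sizes 10, 10; the largest is 10 ≤ ⌊21/2⌋ = 10.
No neighbour of b does as well, so b is the unique centroid.

b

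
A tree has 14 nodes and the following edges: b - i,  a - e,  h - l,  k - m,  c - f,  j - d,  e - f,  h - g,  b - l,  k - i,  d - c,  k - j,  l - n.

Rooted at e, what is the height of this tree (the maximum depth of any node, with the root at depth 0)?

A deepest node is g, reached by e – f – c – d – j – k – i – b – l – h – g.
That path has 10 edges, so the height is 10.

10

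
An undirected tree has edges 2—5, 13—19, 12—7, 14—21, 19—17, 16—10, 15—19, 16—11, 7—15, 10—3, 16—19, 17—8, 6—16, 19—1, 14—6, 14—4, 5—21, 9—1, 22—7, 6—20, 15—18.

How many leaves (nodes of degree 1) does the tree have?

The leaves are 2, 3, 4, 8, 9, 11, 12, 13, 18, 20, 22.
That is 11 leaves.

11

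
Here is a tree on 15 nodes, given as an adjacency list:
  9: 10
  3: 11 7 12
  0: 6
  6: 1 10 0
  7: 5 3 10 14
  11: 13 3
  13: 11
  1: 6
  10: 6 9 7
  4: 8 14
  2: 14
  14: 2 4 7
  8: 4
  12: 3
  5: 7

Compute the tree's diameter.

6

Starting from 0, a farthest node is 13 at distance 6.
One longest path: 0 – 6 – 10 – 7 – 3 – 11 – 13.
So the diameter is 6.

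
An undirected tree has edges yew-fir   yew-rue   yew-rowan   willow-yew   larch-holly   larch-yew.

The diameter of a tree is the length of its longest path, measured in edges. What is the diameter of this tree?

3

Starting from holly, a farthest node is rowan at distance 3.
One longest path: holly-larch-yew-rowan.
So the diameter is 3.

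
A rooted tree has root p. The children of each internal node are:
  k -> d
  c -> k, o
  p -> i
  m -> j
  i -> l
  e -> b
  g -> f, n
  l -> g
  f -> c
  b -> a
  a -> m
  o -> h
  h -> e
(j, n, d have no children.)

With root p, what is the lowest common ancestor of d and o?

Ancestors of d (toward the root): d, k, c, f, g, l, i, p.
Ancestors of o: o, c, f, g, l, i, p.
The deepest node appearing in both lists is c.

c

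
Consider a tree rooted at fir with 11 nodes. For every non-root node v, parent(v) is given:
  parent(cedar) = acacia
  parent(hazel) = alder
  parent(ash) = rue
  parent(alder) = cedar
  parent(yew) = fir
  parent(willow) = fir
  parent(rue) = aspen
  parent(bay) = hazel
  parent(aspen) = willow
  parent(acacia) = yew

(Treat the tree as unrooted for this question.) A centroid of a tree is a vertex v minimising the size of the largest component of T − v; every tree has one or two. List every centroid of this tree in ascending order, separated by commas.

yew

Removing yew splits the tree into components of sizes 5, 5; the largest is 5 ≤ ⌊11/2⌋ = 5.
Every other node leaves some component of size > 5, so the centroid is unique.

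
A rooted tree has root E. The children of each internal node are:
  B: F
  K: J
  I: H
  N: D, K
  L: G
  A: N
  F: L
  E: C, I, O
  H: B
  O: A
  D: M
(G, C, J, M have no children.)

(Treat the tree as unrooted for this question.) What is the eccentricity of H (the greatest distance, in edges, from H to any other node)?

Distances from H peak at 7, attained at M (J also at distance 7).
H-I-E-O-A-N-D-M

7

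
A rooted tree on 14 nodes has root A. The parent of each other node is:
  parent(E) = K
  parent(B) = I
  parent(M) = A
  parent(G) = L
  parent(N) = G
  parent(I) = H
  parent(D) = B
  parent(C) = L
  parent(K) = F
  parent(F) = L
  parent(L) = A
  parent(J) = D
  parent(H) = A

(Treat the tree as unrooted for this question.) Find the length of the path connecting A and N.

A – L – G – N: 3 edges.

3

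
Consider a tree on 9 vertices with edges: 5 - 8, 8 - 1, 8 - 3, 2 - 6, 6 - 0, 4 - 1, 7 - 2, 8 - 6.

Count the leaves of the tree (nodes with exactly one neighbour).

5

Exactly 5 nodes have a single neighbour: 0, 3, 4, 5, 7.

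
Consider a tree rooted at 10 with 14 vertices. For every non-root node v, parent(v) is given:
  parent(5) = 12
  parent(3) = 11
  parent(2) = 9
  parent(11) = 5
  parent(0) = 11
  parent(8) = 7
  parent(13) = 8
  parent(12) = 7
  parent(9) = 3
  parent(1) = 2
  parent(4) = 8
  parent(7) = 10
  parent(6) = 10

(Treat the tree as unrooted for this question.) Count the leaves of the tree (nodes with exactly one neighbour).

5

The leaves are 0, 1, 4, 6, 13.
That is 5 leaves.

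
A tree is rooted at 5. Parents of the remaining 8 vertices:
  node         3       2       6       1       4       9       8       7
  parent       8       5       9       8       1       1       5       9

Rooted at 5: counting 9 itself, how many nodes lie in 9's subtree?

The subtree rooted at 9 contains: 9, 6, 7 — 3 nodes.

3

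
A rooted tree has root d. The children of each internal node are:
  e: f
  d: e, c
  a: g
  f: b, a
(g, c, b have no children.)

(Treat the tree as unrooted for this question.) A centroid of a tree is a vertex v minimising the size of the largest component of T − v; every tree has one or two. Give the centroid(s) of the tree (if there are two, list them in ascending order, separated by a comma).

Removing f splits the tree into components of sizes 3, 2, 1; the largest is 3 ≤ ⌊7/2⌋ = 3.
No neighbour of f does as well, so f is the unique centroid.

f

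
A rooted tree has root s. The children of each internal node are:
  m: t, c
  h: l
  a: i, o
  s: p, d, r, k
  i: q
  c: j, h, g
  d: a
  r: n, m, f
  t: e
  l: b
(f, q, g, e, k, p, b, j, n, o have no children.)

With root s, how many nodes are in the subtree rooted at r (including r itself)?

Descendants of r (including itself): r, m, n, f, c, t, h, g, j, e, l, b. That's 12.

12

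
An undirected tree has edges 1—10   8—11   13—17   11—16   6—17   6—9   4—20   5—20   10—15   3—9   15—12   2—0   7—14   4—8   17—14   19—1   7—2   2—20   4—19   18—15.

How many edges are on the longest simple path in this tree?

13

Starting from 3, a farthest node is 18 at distance 13.
One longest path: 3 - 9 - 6 - 17 - 14 - 7 - 2 - 20 - 4 - 19 - 1 - 10 - 15 - 18.
So the diameter is 13.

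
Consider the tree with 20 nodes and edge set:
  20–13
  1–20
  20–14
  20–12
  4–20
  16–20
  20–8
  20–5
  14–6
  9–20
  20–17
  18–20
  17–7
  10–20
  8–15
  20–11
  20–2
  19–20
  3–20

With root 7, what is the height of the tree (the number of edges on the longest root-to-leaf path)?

The longest root-to-leaf path is 7 – 17 – 20 – 14 – 6 (4 edges).

4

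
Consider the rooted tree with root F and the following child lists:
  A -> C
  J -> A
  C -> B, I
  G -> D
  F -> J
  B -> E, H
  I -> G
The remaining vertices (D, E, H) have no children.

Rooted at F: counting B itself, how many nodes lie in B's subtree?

B's subtree: {B, H, E}, size 3.

3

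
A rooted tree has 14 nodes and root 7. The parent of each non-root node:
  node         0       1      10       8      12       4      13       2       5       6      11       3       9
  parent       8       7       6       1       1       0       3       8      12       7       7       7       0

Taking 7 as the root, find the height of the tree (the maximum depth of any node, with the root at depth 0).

A deepest node is 4, reached by 7 – 1 – 8 – 0 – 4.
That path has 4 edges, so the height is 4.

4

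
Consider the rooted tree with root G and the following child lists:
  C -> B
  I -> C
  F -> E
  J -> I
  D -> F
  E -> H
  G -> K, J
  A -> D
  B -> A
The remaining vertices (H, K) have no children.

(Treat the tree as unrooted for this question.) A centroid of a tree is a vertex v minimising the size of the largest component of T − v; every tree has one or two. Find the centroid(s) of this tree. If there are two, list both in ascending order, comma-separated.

B

Delete B: the remaining components have sizes 5, 5. Max 5 ≤ 5, so B is a centroid.
No neighbour of B does as well, so B is the unique centroid.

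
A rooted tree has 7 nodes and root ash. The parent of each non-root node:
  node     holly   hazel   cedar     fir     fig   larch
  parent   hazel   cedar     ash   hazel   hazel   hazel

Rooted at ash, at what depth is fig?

3

ash → cedar → hazel → fig — 3 edges.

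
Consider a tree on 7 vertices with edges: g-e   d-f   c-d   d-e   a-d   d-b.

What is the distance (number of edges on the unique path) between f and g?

3

Walking from f: f - d - e - g. Length 3.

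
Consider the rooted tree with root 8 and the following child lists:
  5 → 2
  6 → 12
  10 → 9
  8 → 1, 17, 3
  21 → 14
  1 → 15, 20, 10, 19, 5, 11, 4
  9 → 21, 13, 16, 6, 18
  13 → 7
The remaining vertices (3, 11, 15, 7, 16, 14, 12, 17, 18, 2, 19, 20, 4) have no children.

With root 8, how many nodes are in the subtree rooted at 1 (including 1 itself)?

Descendants of 1 (including itself): 1, 10, 5, 20, 19, 11, 4, 15, 9, 2, 21, 6, 18, 13, 16, 14, 12, 7. That's 18.

18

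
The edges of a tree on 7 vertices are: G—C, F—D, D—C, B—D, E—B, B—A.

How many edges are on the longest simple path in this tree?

Starting from E, a farthest node is G at distance 4.
One longest path: E–B–D–C–G.
So the diameter is 4.

4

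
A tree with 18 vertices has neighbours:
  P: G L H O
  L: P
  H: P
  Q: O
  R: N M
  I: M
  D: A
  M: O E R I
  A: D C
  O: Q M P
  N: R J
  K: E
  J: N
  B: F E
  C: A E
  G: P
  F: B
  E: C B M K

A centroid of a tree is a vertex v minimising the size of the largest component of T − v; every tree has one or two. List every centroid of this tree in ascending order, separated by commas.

M

Delete M: the remaining components have sizes 7, 6, 3, 1. Max 7 ≤ 9, so M is a centroid.
No neighbour of M does as well, so M is the unique centroid.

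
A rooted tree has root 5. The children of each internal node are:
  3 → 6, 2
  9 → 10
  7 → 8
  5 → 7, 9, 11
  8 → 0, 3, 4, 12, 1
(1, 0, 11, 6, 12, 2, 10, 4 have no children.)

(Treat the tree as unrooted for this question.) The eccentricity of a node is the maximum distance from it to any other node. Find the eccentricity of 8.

4

Distances from 8 peak at 4, attained at 10.
8 – 7 – 5 – 9 – 10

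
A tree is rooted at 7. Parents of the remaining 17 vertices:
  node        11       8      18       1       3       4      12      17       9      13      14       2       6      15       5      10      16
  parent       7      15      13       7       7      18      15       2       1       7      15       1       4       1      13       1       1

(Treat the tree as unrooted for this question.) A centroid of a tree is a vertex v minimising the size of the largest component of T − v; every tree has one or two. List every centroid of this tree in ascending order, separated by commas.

1

Delete 1: the remaining components have sizes 8, 4, 2, 1, 1, 1. Max 8 ≤ 9, so 1 is a centroid.
Every other node leaves some component of size > 9, so the centroid is unique.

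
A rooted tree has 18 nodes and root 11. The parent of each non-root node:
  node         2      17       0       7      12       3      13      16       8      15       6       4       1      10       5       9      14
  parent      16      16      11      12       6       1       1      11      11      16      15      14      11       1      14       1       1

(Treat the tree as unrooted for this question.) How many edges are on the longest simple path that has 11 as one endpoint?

5

A farthest node from 11 is 7.
The path 11-16-15-6-12-7 has 5 edges.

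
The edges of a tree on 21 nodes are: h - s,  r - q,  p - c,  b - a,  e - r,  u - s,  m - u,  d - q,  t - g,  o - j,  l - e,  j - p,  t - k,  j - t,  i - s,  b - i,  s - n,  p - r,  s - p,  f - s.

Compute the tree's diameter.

7

A longest path is a - b - i - s - p - j - t - g, with 7 edges.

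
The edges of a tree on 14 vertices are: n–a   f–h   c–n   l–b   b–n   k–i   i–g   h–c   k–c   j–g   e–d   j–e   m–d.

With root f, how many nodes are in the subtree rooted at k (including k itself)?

Descendants of k (including itself): k, i, g, j, e, d, m. That's 7.

7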